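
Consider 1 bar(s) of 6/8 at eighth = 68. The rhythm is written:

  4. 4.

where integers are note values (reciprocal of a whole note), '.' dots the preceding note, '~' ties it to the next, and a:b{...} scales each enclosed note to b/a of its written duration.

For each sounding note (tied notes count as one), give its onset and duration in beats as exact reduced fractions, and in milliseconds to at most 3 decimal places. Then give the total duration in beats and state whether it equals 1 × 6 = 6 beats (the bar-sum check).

1) 0.0ms=0b +2647.059ms=3b
2) 2647.059ms=3b +2647.059ms=3b
Σ=6b of 6 (68bpm 6/8) — PASS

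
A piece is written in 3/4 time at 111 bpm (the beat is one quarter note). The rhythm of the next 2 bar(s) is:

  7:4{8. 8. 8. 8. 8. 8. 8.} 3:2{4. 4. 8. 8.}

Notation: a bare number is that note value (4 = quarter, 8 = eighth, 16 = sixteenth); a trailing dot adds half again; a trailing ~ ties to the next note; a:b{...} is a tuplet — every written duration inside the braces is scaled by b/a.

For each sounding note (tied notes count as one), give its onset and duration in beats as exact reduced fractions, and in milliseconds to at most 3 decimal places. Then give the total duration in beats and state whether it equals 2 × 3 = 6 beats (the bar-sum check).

1) 0.0ms=0b +231.66ms=3/7b
2) 231.66ms=3/7b +231.66ms=3/7b
3) 463.32ms=6/7b +231.66ms=3/7b
4) 694.981ms=9/7b +231.66ms=3/7b
5) 926.641ms=12/7b +231.66ms=3/7b
6) 1158.301ms=15/7b +231.66ms=3/7b
7) 1389.961ms=18/7b +231.66ms=3/7b
8) 1621.622ms=3b +540.541ms=1b
9) 2162.162ms=4b +540.541ms=1b
10) 2702.703ms=5b +270.27ms=1/2b
11) 2972.973ms=11/2b +270.27ms=1/2b
Σ=6b of 6 (111bpm 3/4) — PASS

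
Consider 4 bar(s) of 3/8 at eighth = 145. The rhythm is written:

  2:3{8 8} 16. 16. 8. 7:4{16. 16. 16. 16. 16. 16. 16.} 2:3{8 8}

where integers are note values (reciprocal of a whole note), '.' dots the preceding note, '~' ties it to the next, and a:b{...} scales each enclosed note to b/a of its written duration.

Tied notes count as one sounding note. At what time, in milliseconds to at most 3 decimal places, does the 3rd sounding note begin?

note 3 onset = 3b = 1241.379ms

1. 0.0ms @ 0 + 620.69ms (3/2)
2. 620.69ms @ 3/2 + 620.69ms (3/2)
3. 1241.379ms @ 3 + 310.345ms (3/4)
4. 1551.724ms @ 15/4 + 310.345ms (3/4)
5. 1862.069ms @ 9/2 + 620.69ms (3/2)
6. 2482.759ms @ 6 + 177.34ms (3/7)
7. 2660.099ms @ 45/7 + 177.34ms (3/7)
8. 2837.438ms @ 48/7 + 177.34ms (3/7)
9. 3014.778ms @ 51/7 + 177.34ms (3/7)
10. 3192.118ms @ 54/7 + 177.34ms (3/7)
11. 3369.458ms @ 57/7 + 177.34ms (3/7)
12. 3546.798ms @ 60/7 + 177.34ms (3/7)
13. 3724.138ms @ 9 + 620.69ms (3/2)
14. 4344.828ms @ 21/2 + 620.69ms (3/2)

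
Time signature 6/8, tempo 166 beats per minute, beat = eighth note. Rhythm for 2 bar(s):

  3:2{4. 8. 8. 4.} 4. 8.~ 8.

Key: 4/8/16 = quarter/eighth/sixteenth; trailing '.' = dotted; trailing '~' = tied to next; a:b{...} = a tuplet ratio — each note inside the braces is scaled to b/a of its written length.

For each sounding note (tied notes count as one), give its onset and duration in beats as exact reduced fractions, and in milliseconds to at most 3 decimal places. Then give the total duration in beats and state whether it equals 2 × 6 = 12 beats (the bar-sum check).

1) 0.0ms=0b +722.892ms=2b
2) 722.892ms=2b +361.446ms=1b
3) 1084.337ms=3b +361.446ms=1b
4) 1445.783ms=4b +722.892ms=2b
5) 2168.675ms=6b +1084.337ms=3b
6) 3253.012ms=9b +1084.337ms=3b
Σ=12b of 12 (166bpm 6/8) — PASS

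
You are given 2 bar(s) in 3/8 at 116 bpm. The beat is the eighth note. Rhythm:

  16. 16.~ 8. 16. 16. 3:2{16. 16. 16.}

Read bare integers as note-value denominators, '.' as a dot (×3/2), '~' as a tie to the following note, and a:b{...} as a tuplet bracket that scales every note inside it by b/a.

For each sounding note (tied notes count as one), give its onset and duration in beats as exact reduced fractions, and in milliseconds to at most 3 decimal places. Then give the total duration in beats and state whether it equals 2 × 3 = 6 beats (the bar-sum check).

1) 0.0ms=0b +387.931ms=3/4b
2) 387.931ms=3/4b +1163.793ms=9/4b
3) 1551.724ms=3b +387.931ms=3/4b
4) 1939.655ms=15/4b +387.931ms=3/4b
5) 2327.586ms=9/2b +258.621ms=1/2b
6) 2586.207ms=5b +258.621ms=1/2b
7) 2844.828ms=11/2b +258.621ms=1/2b
Σ=6b of 6 (116bpm 3/8) — PASS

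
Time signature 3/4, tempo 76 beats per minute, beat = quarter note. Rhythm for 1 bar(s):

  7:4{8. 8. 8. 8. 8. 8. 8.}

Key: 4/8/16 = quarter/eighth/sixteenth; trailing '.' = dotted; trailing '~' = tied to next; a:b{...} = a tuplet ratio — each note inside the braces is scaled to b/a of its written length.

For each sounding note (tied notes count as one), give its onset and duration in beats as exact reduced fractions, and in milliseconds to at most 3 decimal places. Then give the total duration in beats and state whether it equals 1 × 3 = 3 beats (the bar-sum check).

1) 0.0ms=0b +338.346ms=3/7b
2) 338.346ms=3/7b +338.346ms=3/7b
3) 676.692ms=6/7b +338.346ms=3/7b
4) 1015.038ms=9/7b +338.346ms=3/7b
5) 1353.383ms=12/7b +338.346ms=3/7b
6) 1691.729ms=15/7b +338.346ms=3/7b
7) 2030.075ms=18/7b +338.346ms=3/7b
Σ=3b of 3 (76bpm 3/4) — PASS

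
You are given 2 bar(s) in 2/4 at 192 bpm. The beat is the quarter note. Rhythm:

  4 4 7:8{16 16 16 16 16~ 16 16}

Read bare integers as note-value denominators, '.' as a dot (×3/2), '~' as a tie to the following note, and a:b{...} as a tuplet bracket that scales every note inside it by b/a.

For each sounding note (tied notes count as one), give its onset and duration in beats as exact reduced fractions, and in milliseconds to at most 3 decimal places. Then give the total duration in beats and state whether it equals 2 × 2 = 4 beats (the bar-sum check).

1) 0.0ms=0b +312.5ms=1b
2) 312.5ms=1b +312.5ms=1b
3) 625.0ms=2b +89.286ms=2/7b
4) 714.286ms=16/7b +89.286ms=2/7b
5) 803.571ms=18/7b +89.286ms=2/7b
6) 892.857ms=20/7b +89.286ms=2/7b
7) 982.143ms=22/7b +178.571ms=4/7b
8) 1160.714ms=26/7b +89.286ms=2/7b
Σ=4b of 4 (192bpm 2/4) — PASS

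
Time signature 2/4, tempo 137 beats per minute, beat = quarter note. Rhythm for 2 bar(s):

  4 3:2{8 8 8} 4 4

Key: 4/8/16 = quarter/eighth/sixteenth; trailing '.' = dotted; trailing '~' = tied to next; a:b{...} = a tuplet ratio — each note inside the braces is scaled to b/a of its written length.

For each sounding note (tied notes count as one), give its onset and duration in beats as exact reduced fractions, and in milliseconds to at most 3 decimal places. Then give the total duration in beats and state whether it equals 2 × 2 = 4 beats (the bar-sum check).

1) 0.0ms=0b +437.956ms=1b
2) 437.956ms=1b +145.985ms=1/3b
3) 583.942ms=4/3b +145.985ms=1/3b
4) 729.927ms=5/3b +145.985ms=1/3b
5) 875.912ms=2b +437.956ms=1b
6) 1313.869ms=3b +437.956ms=1b
Σ=4b of 4 (137bpm 2/4) — PASS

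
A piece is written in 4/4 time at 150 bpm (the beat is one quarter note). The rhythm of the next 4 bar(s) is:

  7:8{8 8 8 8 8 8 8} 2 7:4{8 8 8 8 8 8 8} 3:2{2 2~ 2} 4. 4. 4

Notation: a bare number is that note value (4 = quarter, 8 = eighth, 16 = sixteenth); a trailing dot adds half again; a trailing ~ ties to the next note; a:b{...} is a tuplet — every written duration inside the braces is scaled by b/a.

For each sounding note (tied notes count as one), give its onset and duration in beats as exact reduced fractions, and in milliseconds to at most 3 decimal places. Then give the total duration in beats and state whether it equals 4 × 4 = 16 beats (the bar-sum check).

1) 0.0ms=0b +228.571ms=4/7b
2) 228.571ms=4/7b +228.571ms=4/7b
3) 457.143ms=8/7b +228.571ms=4/7b
4) 685.714ms=12/7b +228.571ms=4/7b
5) 914.286ms=16/7b +228.571ms=4/7b
6) 1142.857ms=20/7b +228.571ms=4/7b
7) 1371.429ms=24/7b +228.571ms=4/7b
8) 1600.0ms=4b +800.0ms=2b
9) 2400.0ms=6b +114.286ms=2/7b
10) 2514.286ms=44/7b +114.286ms=2/7b
11) 2628.571ms=46/7b +114.286ms=2/7b
12) 2742.857ms=48/7b +114.286ms=2/7b
13) 2857.143ms=50/7b +114.286ms=2/7b
14) 2971.429ms=52/7b +114.286ms=2/7b
15) 3085.714ms=54/7b +114.286ms=2/7b
16) 3200.0ms=8b +533.333ms=4/3b
17) 3733.333ms=28/3b +1066.667ms=8/3b
18) 4800.0ms=12b +600.0ms=3/2b
19) 5400.0ms=27/2b +600.0ms=3/2b
20) 6000.0ms=15b +400.0ms=1b
Σ=16b of 16 (150bpm 4/4) — PASS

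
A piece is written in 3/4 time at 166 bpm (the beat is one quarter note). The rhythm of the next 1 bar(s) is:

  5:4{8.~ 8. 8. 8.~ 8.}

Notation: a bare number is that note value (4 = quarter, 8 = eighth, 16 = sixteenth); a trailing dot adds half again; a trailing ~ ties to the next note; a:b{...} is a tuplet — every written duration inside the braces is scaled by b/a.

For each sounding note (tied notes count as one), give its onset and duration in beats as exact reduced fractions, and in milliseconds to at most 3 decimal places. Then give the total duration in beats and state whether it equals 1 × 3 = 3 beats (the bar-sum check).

1) 0.0ms=0b +433.735ms=6/5b
2) 433.735ms=6/5b +216.867ms=3/5b
3) 650.602ms=9/5b +433.735ms=6/5b
Σ=3b of 3 (166bpm 3/4) — PASS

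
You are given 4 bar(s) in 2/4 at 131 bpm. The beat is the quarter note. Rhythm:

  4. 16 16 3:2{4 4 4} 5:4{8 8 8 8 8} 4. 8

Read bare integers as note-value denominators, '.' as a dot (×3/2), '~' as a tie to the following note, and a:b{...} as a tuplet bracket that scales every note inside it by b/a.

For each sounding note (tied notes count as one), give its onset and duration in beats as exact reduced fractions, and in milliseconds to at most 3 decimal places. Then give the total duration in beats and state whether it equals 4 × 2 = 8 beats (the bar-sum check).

1) 0.0ms=0b +687.023ms=3/2b
2) 687.023ms=3/2b +114.504ms=1/4b
3) 801.527ms=7/4b +114.504ms=1/4b
4) 916.031ms=2b +305.344ms=2/3b
5) 1221.374ms=8/3b +305.344ms=2/3b
6) 1526.718ms=10/3b +305.344ms=2/3b
7) 1832.061ms=4b +183.206ms=2/5b
8) 2015.267ms=22/5b +183.206ms=2/5b
9) 2198.473ms=24/5b +183.206ms=2/5b
10) 2381.679ms=26/5b +183.206ms=2/5b
11) 2564.885ms=28/5b +183.206ms=2/5b
12) 2748.092ms=6b +687.023ms=3/2b
13) 3435.115ms=15/2b +229.008ms=1/2b
Σ=8b of 8 (131bpm 2/4) — PASS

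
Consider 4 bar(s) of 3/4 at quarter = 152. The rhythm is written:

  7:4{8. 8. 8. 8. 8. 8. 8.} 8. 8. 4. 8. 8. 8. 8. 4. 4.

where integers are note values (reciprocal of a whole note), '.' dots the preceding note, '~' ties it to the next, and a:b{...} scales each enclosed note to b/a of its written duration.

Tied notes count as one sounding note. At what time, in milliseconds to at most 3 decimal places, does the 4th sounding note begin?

note 4 onset = 9/7b = 507.519ms

1. 0.0ms @ 0 + 169.173ms (3/7)
2. 169.173ms @ 3/7 + 169.173ms (3/7)
3. 338.346ms @ 6/7 + 169.173ms (3/7)
4. 507.519ms @ 9/7 + 169.173ms (3/7)
5. 676.692ms @ 12/7 + 169.173ms (3/7)
6. 845.865ms @ 15/7 + 169.173ms (3/7)
7. 1015.038ms @ 18/7 + 169.173ms (3/7)
8. 1184.211ms @ 3 + 296.053ms (3/4)
9. 1480.263ms @ 15/4 + 296.053ms (3/4)
10. 1776.316ms @ 9/2 + 592.105ms (3/2)
11. 2368.421ms @ 6 + 296.053ms (3/4)
12. 2664.474ms @ 27/4 + 296.053ms (3/4)
13. 2960.526ms @ 15/2 + 296.053ms (3/4)
14. 3256.579ms @ 33/4 + 296.053ms (3/4)
15. 3552.632ms @ 9 + 592.105ms (3/2)
16. 4144.737ms @ 21/2 + 592.105ms (3/2)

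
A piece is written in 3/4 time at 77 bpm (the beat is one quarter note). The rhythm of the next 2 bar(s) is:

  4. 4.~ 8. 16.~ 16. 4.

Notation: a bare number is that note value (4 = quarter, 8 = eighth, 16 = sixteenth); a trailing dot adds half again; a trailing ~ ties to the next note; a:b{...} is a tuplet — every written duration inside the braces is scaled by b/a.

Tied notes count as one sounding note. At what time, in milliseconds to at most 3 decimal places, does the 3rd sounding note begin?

1. 0.0ms @ 0 + 1168.831ms (3/2)
2. 1168.831ms @ 3/2 + 1753.247ms (9/4)
3. 2922.078ms @ 15/4 + 584.416ms (3/4)
4. 3506.494ms @ 9/2 + 1168.831ms (3/2)

note 3 onset = 15/4b = 2922.078ms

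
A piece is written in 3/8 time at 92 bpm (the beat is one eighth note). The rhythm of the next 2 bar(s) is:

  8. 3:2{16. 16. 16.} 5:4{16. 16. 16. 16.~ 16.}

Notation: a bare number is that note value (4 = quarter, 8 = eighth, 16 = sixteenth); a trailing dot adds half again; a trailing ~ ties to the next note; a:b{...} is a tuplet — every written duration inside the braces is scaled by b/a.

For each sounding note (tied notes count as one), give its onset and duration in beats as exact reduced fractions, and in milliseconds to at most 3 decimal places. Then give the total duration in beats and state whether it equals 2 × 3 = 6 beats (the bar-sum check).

1) 0.0ms=0b +978.261ms=3/2b
2) 978.261ms=3/2b +326.087ms=1/2b
3) 1304.348ms=2b +326.087ms=1/2b
4) 1630.435ms=5/2b +326.087ms=1/2b
5) 1956.522ms=3b +391.304ms=3/5b
6) 2347.826ms=18/5b +391.304ms=3/5b
7) 2739.13ms=21/5b +391.304ms=3/5b
8) 3130.435ms=24/5b +782.609ms=6/5b
Σ=6b of 6 (92bpm 3/8) — PASS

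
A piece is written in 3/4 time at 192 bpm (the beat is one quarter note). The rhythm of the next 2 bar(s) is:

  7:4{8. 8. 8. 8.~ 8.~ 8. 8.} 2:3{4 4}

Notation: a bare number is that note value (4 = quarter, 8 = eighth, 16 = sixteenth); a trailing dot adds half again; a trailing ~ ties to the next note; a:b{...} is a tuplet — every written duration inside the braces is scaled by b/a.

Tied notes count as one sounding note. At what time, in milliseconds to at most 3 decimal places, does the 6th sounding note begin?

1. 0.0ms @ 0 + 133.929ms (3/7)
2. 133.929ms @ 3/7 + 133.929ms (3/7)
3. 267.857ms @ 6/7 + 133.929ms (3/7)
4. 401.786ms @ 9/7 + 401.786ms (9/7)
5. 803.571ms @ 18/7 + 133.929ms (3/7)
6. 937.5ms @ 3 + 468.75ms (3/2)
7. 1406.25ms @ 9/2 + 468.75ms (3/2)

note 6 onset = 3b = 937.5ms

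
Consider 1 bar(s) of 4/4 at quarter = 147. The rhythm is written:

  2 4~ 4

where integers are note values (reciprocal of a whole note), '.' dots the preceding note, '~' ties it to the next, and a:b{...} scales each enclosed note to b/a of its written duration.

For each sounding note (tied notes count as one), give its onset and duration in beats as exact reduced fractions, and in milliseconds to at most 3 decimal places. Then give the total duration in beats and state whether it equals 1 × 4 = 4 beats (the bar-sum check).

1) 0.0ms=0b +816.327ms=2b
2) 816.327ms=2b +816.327ms=2b
Σ=4b of 4 (147bpm 4/4) — PASS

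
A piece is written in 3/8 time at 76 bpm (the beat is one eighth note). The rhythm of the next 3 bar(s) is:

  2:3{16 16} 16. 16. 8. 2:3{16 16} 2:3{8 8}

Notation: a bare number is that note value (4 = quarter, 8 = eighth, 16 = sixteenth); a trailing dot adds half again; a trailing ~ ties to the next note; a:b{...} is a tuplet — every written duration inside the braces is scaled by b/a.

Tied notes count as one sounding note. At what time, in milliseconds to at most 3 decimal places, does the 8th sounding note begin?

1. 0.0ms @ 0 + 592.105ms (3/4)
2. 592.105ms @ 3/4 + 592.105ms (3/4)
3. 1184.211ms @ 3/2 + 592.105ms (3/4)
4. 1776.316ms @ 9/4 + 592.105ms (3/4)
5. 2368.421ms @ 3 + 1184.211ms (3/2)
6. 3552.632ms @ 9/2 + 592.105ms (3/4)
7. 4144.737ms @ 21/4 + 592.105ms (3/4)
8. 4736.842ms @ 6 + 1184.211ms (3/2)
9. 5921.053ms @ 15/2 + 1184.211ms (3/2)

note 8 onset = 6b = 4736.842ms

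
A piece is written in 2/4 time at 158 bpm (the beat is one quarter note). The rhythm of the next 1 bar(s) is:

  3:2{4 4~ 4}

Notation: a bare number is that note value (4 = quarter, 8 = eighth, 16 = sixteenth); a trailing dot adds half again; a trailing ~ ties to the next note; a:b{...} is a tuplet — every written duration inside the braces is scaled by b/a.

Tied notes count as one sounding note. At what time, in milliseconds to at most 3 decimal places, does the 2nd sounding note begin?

note 2 onset = 2/3b = 253.165ms

1. 0.0ms @ 0 + 253.165ms (2/3)
2. 253.165ms @ 2/3 + 506.329ms (4/3)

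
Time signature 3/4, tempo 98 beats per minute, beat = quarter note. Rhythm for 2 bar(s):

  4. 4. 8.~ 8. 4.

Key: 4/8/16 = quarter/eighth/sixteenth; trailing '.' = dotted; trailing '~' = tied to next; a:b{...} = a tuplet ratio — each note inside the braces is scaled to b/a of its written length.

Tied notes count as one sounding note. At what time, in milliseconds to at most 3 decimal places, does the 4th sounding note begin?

1. 0.0ms @ 0 + 918.367ms (3/2)
2. 918.367ms @ 3/2 + 918.367ms (3/2)
3. 1836.735ms @ 3 + 918.367ms (3/2)
4. 2755.102ms @ 9/2 + 918.367ms (3/2)

note 4 onset = 9/2b = 2755.102ms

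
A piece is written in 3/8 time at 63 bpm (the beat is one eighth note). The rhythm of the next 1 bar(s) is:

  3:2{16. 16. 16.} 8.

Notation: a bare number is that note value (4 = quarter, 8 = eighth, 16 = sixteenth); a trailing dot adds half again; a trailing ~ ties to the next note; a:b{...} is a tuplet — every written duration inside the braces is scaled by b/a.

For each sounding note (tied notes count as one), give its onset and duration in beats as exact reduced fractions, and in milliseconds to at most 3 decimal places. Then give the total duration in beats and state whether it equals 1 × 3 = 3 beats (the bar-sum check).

1) 0.0ms=0b +476.19ms=1/2b
2) 476.19ms=1/2b +476.19ms=1/2b
3) 952.381ms=1b +476.19ms=1/2b
4) 1428.571ms=3/2b +1428.571ms=3/2b
Σ=3b of 3 (63bpm 3/8) — PASS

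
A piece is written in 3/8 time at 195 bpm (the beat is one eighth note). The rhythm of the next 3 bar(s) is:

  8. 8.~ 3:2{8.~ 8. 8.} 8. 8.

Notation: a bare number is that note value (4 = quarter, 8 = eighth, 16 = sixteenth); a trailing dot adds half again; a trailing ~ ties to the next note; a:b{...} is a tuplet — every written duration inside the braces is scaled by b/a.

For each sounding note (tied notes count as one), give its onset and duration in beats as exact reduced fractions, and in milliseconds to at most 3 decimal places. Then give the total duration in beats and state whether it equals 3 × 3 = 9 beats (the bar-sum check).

1) 0.0ms=0b +461.538ms=3/2b
2) 461.538ms=3/2b +1076.923ms=7/2b
3) 1538.462ms=5b +307.692ms=1b
4) 1846.154ms=6b +461.538ms=3/2b
5) 2307.692ms=15/2b +461.538ms=3/2b
Σ=9b of 9 (195bpm 3/8) — PASS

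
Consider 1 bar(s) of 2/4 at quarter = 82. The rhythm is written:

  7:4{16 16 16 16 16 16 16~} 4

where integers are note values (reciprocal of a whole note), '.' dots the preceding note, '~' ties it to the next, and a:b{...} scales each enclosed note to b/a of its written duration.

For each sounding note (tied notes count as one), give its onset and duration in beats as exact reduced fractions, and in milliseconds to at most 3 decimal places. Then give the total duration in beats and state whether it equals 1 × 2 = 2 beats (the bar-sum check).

1) 0.0ms=0b +104.53ms=1/7b
2) 104.53ms=1/7b +104.53ms=1/7b
3) 209.059ms=2/7b +104.53ms=1/7b
4) 313.589ms=3/7b +104.53ms=1/7b
5) 418.118ms=4/7b +104.53ms=1/7b
6) 522.648ms=5/7b +104.53ms=1/7b
7) 627.178ms=6/7b +836.237ms=8/7b
Σ=2b of 2 (82bpm 2/4) — PASS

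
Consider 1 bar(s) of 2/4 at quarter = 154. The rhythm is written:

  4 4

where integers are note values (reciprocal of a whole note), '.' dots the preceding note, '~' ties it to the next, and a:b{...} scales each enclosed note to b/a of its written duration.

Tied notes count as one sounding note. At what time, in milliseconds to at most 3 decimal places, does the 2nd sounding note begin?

1. 0.0ms @ 0 + 389.61ms (1)
2. 389.61ms @ 1 + 389.61ms (1)

note 2 onset = 1b = 389.61ms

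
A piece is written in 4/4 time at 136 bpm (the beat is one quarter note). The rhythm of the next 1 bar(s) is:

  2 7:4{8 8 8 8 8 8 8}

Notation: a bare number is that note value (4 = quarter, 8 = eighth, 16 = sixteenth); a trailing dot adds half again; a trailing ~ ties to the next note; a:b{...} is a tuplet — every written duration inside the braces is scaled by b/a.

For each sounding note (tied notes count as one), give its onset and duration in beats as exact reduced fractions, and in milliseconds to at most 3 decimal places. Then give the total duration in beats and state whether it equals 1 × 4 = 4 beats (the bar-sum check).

1) 0.0ms=0b +882.353ms=2b
2) 882.353ms=2b +126.05ms=2/7b
3) 1008.403ms=16/7b +126.05ms=2/7b
4) 1134.454ms=18/7b +126.05ms=2/7b
5) 1260.504ms=20/7b +126.05ms=2/7b
6) 1386.555ms=22/7b +126.05ms=2/7b
7) 1512.605ms=24/7b +126.05ms=2/7b
8) 1638.655ms=26/7b +126.05ms=2/7b
Σ=4b of 4 (136bpm 4/4) — PASS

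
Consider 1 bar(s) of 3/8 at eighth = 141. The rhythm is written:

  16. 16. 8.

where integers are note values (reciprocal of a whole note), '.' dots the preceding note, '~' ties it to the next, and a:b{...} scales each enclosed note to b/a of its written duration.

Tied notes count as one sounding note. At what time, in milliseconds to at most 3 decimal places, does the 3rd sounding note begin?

note 3 onset = 3/2b = 638.298ms

1. 0.0ms @ 0 + 319.149ms (3/4)
2. 319.149ms @ 3/4 + 319.149ms (3/4)
3. 638.298ms @ 3/2 + 638.298ms (3/2)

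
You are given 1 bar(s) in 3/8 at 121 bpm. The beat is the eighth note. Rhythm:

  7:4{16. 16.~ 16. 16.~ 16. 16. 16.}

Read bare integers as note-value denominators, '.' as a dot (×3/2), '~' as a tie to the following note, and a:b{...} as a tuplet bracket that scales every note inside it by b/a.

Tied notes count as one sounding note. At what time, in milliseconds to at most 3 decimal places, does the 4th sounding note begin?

note 4 onset = 15/7b = 1062.574ms

1. 0.0ms @ 0 + 212.515ms (3/7)
2. 212.515ms @ 3/7 + 425.03ms (6/7)
3. 637.544ms @ 9/7 + 425.03ms (6/7)
4. 1062.574ms @ 15/7 + 212.515ms (3/7)
5. 1275.089ms @ 18/7 + 212.515ms (3/7)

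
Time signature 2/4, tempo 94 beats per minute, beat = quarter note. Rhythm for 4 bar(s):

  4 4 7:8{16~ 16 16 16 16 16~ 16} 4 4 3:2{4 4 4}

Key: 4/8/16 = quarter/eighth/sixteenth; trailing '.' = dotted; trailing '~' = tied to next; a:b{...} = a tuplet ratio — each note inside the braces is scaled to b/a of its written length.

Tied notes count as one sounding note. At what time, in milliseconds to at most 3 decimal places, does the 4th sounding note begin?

note 4 onset = 18/7b = 1641.337ms

1. 0.0ms @ 0 + 638.298ms (1)
2. 638.298ms @ 1 + 638.298ms (1)
3. 1276.596ms @ 2 + 364.742ms (4/7)
4. 1641.337ms @ 18/7 + 182.371ms (2/7)
5. 1823.708ms @ 20/7 + 182.371ms (2/7)
6. 2006.079ms @ 22/7 + 182.371ms (2/7)
7. 2188.45ms @ 24/7 + 364.742ms (4/7)
8. 2553.191ms @ 4 + 638.298ms (1)
9. 3191.489ms @ 5 + 638.298ms (1)
10. 3829.787ms @ 6 + 425.532ms (2/3)
11. 4255.319ms @ 20/3 + 425.532ms (2/3)
12. 4680.851ms @ 22/3 + 425.532ms (2/3)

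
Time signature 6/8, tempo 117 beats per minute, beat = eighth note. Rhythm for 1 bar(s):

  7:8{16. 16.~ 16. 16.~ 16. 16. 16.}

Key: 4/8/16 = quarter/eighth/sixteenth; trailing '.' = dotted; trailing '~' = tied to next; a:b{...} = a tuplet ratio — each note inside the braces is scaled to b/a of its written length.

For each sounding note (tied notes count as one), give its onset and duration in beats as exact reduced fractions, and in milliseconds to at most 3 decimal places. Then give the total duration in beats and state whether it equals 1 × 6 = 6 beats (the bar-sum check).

1) 0.0ms=0b +439.56ms=6/7b
2) 439.56ms=6/7b +879.121ms=12/7b
3) 1318.681ms=18/7b +879.121ms=12/7b
4) 2197.802ms=30/7b +439.56ms=6/7b
5) 2637.363ms=36/7b +439.56ms=6/7b
Σ=6b of 6 (117bpm 6/8) — PASS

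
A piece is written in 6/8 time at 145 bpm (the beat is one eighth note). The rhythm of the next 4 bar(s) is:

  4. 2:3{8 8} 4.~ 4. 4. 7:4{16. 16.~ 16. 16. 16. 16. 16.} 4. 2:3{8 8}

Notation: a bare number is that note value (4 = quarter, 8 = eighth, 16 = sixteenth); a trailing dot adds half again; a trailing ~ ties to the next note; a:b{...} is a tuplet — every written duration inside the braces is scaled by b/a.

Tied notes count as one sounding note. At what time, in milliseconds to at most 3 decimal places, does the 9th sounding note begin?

1. 0.0ms @ 0 + 1241.379ms (3)
2. 1241.379ms @ 3 + 620.69ms (3/2)
3. 1862.069ms @ 9/2 + 620.69ms (3/2)
4. 2482.759ms @ 6 + 2482.759ms (6)
5. 4965.517ms @ 12 + 1241.379ms (3)
6. 6206.897ms @ 15 + 177.34ms (3/7)
7. 6384.236ms @ 108/7 + 354.68ms (6/7)
8. 6738.916ms @ 114/7 + 177.34ms (3/7)
9. 6916.256ms @ 117/7 + 177.34ms (3/7)
10. 7093.596ms @ 120/7 + 177.34ms (3/7)
11. 7270.936ms @ 123/7 + 177.34ms (3/7)
12. 7448.276ms @ 18 + 1241.379ms (3)
13. 8689.655ms @ 21 + 620.69ms (3/2)
14. 9310.345ms @ 45/2 + 620.69ms (3/2)

note 9 onset = 117/7b = 6916.256ms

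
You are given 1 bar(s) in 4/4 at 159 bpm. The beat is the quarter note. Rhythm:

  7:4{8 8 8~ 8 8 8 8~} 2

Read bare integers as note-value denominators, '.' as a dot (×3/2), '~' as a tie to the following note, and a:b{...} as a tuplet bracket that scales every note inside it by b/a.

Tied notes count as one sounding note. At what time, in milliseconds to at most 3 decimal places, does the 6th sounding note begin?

note 6 onset = 12/7b = 646.9ms

1. 0.0ms @ 0 + 107.817ms (2/7)
2. 107.817ms @ 2/7 + 107.817ms (2/7)
3. 215.633ms @ 4/7 + 215.633ms (4/7)
4. 431.267ms @ 8/7 + 107.817ms (2/7)
5. 539.084ms @ 10/7 + 107.817ms (2/7)
6. 646.9ms @ 12/7 + 862.534ms (16/7)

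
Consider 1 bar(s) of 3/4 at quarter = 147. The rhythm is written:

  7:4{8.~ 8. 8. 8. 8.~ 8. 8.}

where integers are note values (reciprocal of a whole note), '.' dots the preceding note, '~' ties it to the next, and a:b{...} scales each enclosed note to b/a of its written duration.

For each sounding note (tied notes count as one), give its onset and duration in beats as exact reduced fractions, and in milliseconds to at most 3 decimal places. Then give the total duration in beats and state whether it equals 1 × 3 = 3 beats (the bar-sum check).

1) 0.0ms=0b +349.854ms=6/7b
2) 349.854ms=6/7b +174.927ms=3/7b
3) 524.781ms=9/7b +174.927ms=3/7b
4) 699.708ms=12/7b +349.854ms=6/7b
5) 1049.563ms=18/7b +174.927ms=3/7b
Σ=3b of 3 (147bpm 3/4) — PASS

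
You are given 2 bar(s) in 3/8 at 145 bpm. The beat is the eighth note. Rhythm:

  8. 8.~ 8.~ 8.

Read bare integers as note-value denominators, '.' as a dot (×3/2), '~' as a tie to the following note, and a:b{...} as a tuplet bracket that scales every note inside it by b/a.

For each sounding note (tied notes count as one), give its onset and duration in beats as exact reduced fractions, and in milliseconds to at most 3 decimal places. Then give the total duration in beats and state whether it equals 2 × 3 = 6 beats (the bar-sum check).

1) 0.0ms=0b +620.69ms=3/2b
2) 620.69ms=3/2b +1862.069ms=9/2b
Σ=6b of 6 (145bpm 3/8) — PASS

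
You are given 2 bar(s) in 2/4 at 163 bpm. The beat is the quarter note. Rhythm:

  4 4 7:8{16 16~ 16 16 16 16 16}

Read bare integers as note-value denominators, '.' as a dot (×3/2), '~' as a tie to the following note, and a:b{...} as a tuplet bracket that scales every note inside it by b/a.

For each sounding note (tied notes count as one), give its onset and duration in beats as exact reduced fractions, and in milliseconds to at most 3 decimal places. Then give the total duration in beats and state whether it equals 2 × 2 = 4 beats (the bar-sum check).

1) 0.0ms=0b +368.098ms=1b
2) 368.098ms=1b +368.098ms=1b
3) 736.196ms=2b +105.171ms=2/7b
4) 841.367ms=16/7b +210.342ms=4/7b
5) 1051.709ms=20/7b +105.171ms=2/7b
6) 1156.88ms=22/7b +105.171ms=2/7b
7) 1262.051ms=24/7b +105.171ms=2/7b
8) 1367.222ms=26/7b +105.171ms=2/7b
Σ=4b of 4 (163bpm 2/4) — PASS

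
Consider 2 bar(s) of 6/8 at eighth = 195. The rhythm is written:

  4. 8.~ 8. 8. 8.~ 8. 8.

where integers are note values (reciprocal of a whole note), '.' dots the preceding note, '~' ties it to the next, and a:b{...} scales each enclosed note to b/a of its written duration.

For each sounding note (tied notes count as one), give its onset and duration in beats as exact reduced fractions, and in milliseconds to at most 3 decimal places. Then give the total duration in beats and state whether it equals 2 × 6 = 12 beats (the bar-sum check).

1) 0.0ms=0b +923.077ms=3b
2) 923.077ms=3b +923.077ms=3b
3) 1846.154ms=6b +461.538ms=3/2b
4) 2307.692ms=15/2b +923.077ms=3b
5) 3230.769ms=21/2b +461.538ms=3/2b
Σ=12b of 12 (195bpm 6/8) — PASS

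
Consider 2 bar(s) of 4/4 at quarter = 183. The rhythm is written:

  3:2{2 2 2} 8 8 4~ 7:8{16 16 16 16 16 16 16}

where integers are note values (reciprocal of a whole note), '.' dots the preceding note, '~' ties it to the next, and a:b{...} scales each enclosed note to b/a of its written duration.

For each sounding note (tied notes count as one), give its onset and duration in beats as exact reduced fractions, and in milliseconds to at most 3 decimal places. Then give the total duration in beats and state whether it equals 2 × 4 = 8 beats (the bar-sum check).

1) 0.0ms=0b +437.158ms=4/3b
2) 437.158ms=4/3b +437.158ms=4/3b
3) 874.317ms=8/3b +437.158ms=4/3b
4) 1311.475ms=4b +163.934ms=1/2b
5) 1475.41ms=9/2b +163.934ms=1/2b
6) 1639.344ms=5b +421.546ms=9/7b
7) 2060.89ms=44/7b +93.677ms=2/7b
8) 2154.567ms=46/7b +93.677ms=2/7b
9) 2248.244ms=48/7b +93.677ms=2/7b
10) 2341.92ms=50/7b +93.677ms=2/7b
11) 2435.597ms=52/7b +93.677ms=2/7b
12) 2529.274ms=54/7b +93.677ms=2/7b
Σ=8b of 8 (183bpm 4/4) — PASS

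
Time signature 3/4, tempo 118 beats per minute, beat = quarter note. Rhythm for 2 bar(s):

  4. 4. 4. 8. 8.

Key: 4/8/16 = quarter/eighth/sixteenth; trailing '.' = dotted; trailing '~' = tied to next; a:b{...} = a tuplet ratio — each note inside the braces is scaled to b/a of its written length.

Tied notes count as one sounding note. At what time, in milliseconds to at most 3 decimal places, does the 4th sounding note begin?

1. 0.0ms @ 0 + 762.712ms (3/2)
2. 762.712ms @ 3/2 + 762.712ms (3/2)
3. 1525.424ms @ 3 + 762.712ms (3/2)
4. 2288.136ms @ 9/2 + 381.356ms (3/4)
5. 2669.492ms @ 21/4 + 381.356ms (3/4)

note 4 onset = 9/2b = 2288.136ms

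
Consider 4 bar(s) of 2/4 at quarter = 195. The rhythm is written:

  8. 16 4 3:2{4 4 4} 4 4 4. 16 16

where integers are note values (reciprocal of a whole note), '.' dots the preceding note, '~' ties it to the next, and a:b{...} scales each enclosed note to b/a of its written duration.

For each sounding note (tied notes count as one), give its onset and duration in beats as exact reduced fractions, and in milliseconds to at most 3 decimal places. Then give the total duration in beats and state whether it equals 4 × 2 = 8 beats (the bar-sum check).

1) 0.0ms=0b +230.769ms=3/4b
2) 230.769ms=3/4b +76.923ms=1/4b
3) 307.692ms=1b +307.692ms=1b
4) 615.385ms=2b +205.128ms=2/3b
5) 820.513ms=8/3b +205.128ms=2/3b
6) 1025.641ms=10/3b +205.128ms=2/3b
7) 1230.769ms=4b +307.692ms=1b
8) 1538.462ms=5b +307.692ms=1b
9) 1846.154ms=6b +461.538ms=3/2b
10) 2307.692ms=15/2b +76.923ms=1/4b
11) 2384.615ms=31/4b +76.923ms=1/4b
Σ=8b of 8 (195bpm 2/4) — PASS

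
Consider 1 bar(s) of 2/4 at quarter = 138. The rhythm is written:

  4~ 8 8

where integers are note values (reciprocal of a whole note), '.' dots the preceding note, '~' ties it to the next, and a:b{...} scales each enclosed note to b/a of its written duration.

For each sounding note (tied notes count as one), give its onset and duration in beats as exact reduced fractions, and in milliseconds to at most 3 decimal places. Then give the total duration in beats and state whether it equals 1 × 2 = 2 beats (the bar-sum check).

1) 0.0ms=0b +652.174ms=3/2b
2) 652.174ms=3/2b +217.391ms=1/2b
Σ=2b of 2 (138bpm 2/4) — PASS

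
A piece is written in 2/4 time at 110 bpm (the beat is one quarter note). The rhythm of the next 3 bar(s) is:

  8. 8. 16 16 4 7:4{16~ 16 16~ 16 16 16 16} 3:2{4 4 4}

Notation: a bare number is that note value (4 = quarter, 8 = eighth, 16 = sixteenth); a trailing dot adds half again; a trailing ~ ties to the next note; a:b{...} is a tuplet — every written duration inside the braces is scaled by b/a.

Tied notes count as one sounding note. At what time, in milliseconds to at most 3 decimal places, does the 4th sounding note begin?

1. 0.0ms @ 0 + 409.091ms (3/4)
2. 409.091ms @ 3/4 + 409.091ms (3/4)
3. 818.182ms @ 3/2 + 136.364ms (1/4)
4. 954.545ms @ 7/4 + 136.364ms (1/4)
5. 1090.909ms @ 2 + 545.455ms (1)
6. 1636.364ms @ 3 + 155.844ms (2/7)
7. 1792.208ms @ 23/7 + 155.844ms (2/7)
8. 1948.052ms @ 25/7 + 77.922ms (1/7)
9. 2025.974ms @ 26/7 + 77.922ms (1/7)
10. 2103.896ms @ 27/7 + 77.922ms (1/7)
11. 2181.818ms @ 4 + 363.636ms (2/3)
12. 2545.455ms @ 14/3 + 363.636ms (2/3)
13. 2909.091ms @ 16/3 + 363.636ms (2/3)

note 4 onset = 7/4b = 954.545ms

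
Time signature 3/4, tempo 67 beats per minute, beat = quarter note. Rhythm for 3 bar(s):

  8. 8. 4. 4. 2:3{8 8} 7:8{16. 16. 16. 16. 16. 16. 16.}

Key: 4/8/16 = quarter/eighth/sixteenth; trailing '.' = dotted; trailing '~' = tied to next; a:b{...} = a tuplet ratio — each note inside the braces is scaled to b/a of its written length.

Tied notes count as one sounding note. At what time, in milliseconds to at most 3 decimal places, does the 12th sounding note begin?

1. 0.0ms @ 0 + 671.642ms (3/4)
2. 671.642ms @ 3/4 + 671.642ms (3/4)
3. 1343.284ms @ 3/2 + 1343.284ms (3/2)
4. 2686.567ms @ 3 + 1343.284ms (3/2)
5. 4029.851ms @ 9/2 + 671.642ms (3/4)
6. 4701.493ms @ 21/4 + 671.642ms (3/4)
7. 5373.134ms @ 6 + 383.795ms (3/7)
8. 5756.93ms @ 45/7 + 383.795ms (3/7)
9. 6140.725ms @ 48/7 + 383.795ms (3/7)
10. 6524.52ms @ 51/7 + 383.795ms (3/7)
11. 6908.316ms @ 54/7 + 383.795ms (3/7)
12. 7292.111ms @ 57/7 + 383.795ms (3/7)
13. 7675.906ms @ 60/7 + 383.795ms (3/7)

note 12 onset = 57/7b = 7292.111ms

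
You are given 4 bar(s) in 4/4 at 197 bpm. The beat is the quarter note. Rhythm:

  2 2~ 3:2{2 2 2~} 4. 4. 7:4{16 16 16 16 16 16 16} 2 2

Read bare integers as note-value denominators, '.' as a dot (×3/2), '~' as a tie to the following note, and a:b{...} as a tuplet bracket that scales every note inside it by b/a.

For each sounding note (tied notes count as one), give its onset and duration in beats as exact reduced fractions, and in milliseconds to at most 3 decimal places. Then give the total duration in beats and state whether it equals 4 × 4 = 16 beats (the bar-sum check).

1) 0.0ms=0b +609.137ms=2b
2) 609.137ms=2b +1015.228ms=10/3b
3) 1624.365ms=16/3b +406.091ms=4/3b
4) 2030.457ms=20/3b +862.944ms=17/6b
5) 2893.401ms=19/2b +456.853ms=3/2b
6) 3350.254ms=11b +43.51ms=1/7b
7) 3393.764ms=78/7b +43.51ms=1/7b
8) 3437.273ms=79/7b +43.51ms=1/7b
9) 3480.783ms=80/7b +43.51ms=1/7b
10) 3524.293ms=81/7b +43.51ms=1/7b
11) 3567.803ms=82/7b +43.51ms=1/7b
12) 3611.313ms=83/7b +43.51ms=1/7b
13) 3654.822ms=12b +609.137ms=2b
14) 4263.959ms=14b +609.137ms=2b
Σ=16b of 16 (197bpm 4/4) — PASS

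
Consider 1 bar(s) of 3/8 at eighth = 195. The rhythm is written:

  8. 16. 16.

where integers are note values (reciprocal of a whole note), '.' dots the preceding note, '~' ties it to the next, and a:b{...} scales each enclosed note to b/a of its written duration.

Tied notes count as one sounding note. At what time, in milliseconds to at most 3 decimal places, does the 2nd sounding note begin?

1. 0.0ms @ 0 + 461.538ms (3/2)
2. 461.538ms @ 3/2 + 230.769ms (3/4)
3. 692.308ms @ 9/4 + 230.769ms (3/4)

note 2 onset = 3/2b = 461.538ms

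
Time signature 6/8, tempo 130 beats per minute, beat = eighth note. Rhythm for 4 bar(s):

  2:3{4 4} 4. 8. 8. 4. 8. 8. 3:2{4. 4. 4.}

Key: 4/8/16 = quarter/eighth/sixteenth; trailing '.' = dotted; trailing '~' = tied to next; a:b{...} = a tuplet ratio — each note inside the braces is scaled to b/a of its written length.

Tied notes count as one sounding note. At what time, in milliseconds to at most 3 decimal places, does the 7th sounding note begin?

note 7 onset = 15b = 6923.077ms

1. 0.0ms @ 0 + 1384.615ms (3)
2. 1384.615ms @ 3 + 1384.615ms (3)
3. 2769.231ms @ 6 + 1384.615ms (3)
4. 4153.846ms @ 9 + 692.308ms (3/2)
5. 4846.154ms @ 21/2 + 692.308ms (3/2)
6. 5538.462ms @ 12 + 1384.615ms (3)
7. 6923.077ms @ 15 + 692.308ms (3/2)
8. 7615.385ms @ 33/2 + 692.308ms (3/2)
9. 8307.692ms @ 18 + 923.077ms (2)
10. 9230.769ms @ 20 + 923.077ms (2)
11. 10153.846ms @ 22 + 923.077ms (2)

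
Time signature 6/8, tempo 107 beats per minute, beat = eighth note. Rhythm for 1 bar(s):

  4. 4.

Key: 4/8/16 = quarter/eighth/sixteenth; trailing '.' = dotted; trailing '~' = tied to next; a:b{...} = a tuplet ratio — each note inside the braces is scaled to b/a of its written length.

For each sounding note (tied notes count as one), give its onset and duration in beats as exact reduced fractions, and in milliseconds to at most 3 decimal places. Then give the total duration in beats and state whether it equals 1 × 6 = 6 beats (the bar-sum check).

1) 0.0ms=0b +1682.243ms=3b
2) 1682.243ms=3b +1682.243ms=3b
Σ=6b of 6 (107bpm 6/8) — PASS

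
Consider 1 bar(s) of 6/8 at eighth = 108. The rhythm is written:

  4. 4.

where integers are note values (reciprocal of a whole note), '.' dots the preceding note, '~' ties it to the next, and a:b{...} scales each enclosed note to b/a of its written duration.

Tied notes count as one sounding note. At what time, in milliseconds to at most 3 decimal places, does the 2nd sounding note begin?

note 2 onset = 3b = 1666.667ms

1. 0.0ms @ 0 + 1666.667ms (3)
2. 1666.667ms @ 3 + 1666.667ms (3)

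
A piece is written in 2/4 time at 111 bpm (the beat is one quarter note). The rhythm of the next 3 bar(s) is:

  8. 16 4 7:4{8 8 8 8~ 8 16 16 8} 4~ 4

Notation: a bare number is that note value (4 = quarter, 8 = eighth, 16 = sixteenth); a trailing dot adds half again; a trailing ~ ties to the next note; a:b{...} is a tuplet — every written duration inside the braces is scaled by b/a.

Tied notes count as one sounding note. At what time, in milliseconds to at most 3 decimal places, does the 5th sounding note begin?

note 5 onset = 16/7b = 1235.521ms

1. 0.0ms @ 0 + 405.405ms (3/4)
2. 405.405ms @ 3/4 + 135.135ms (1/4)
3. 540.541ms @ 1 + 540.541ms (1)
4. 1081.081ms @ 2 + 154.44ms (2/7)
5. 1235.521ms @ 16/7 + 154.44ms (2/7)
6. 1389.961ms @ 18/7 + 154.44ms (2/7)
7. 1544.402ms @ 20/7 + 308.88ms (4/7)
8. 1853.282ms @ 24/7 + 77.22ms (1/7)
9. 1930.502ms @ 25/7 + 77.22ms (1/7)
10. 2007.722ms @ 26/7 + 154.44ms (2/7)
11. 2162.162ms @ 4 + 1081.081ms (2)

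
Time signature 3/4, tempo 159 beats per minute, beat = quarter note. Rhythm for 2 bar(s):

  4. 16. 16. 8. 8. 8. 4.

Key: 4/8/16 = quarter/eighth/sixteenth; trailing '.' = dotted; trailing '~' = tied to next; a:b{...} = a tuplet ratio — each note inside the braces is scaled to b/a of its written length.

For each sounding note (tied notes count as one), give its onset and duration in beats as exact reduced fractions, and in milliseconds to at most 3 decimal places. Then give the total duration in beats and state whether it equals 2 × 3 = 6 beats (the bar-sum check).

1) 0.0ms=0b +566.038ms=3/2b
2) 566.038ms=3/2b +141.509ms=3/8b
3) 707.547ms=15/8b +141.509ms=3/8b
4) 849.057ms=9/4b +283.019ms=3/4b
5) 1132.075ms=3b +283.019ms=3/4b
6) 1415.094ms=15/4b +283.019ms=3/4b
7) 1698.113ms=9/2b +566.038ms=3/2b
Σ=6b of 6 (159bpm 3/4) — PASS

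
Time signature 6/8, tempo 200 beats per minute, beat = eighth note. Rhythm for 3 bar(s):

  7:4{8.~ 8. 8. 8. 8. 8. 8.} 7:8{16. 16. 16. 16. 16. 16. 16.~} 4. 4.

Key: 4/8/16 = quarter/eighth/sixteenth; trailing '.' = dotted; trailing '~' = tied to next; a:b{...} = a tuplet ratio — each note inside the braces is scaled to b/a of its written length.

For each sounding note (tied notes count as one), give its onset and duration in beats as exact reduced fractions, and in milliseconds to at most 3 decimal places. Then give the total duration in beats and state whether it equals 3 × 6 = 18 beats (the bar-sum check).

1) 0.0ms=0b +514.286ms=12/7b
2) 514.286ms=12/7b +257.143ms=6/7b
3) 771.429ms=18/7b +257.143ms=6/7b
4) 1028.571ms=24/7b +257.143ms=6/7b
5) 1285.714ms=30/7b +257.143ms=6/7b
6) 1542.857ms=36/7b +257.143ms=6/7b
7) 1800.0ms=6b +257.143ms=6/7b
8) 2057.143ms=48/7b +257.143ms=6/7b
9) 2314.286ms=54/7b +257.143ms=6/7b
10) 2571.429ms=60/7b +257.143ms=6/7b
11) 2828.571ms=66/7b +257.143ms=6/7b
12) 3085.714ms=72/7b +257.143ms=6/7b
13) 3342.857ms=78/7b +1157.143ms=27/7b
14) 4500.0ms=15b +900.0ms=3b
Σ=18b of 18 (200bpm 6/8) — PASS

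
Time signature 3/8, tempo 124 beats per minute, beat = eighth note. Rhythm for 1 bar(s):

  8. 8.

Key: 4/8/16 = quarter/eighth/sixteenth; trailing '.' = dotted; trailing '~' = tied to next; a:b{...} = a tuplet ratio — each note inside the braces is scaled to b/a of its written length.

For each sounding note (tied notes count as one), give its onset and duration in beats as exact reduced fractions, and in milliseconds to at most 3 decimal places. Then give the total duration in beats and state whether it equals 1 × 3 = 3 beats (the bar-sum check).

1) 0.0ms=0b +725.806ms=3/2b
2) 725.806ms=3/2b +725.806ms=3/2b
Σ=3b of 3 (124bpm 3/8) — PASS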